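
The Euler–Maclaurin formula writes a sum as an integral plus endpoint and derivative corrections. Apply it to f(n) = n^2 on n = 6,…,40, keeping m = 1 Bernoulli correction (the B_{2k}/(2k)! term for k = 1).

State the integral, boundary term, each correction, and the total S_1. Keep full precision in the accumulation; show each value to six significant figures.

S_1 ≈ 22085.0

The integral term ∫_6^40 x^2 dx = 21261.3.
½[f(6) + f(40)] = ½[36.0000 + 1600.00] = 818.000.
Integral + boundary = 22079.3.
k=1: B_{2}/(2)! × [f^{(1)}(40) − f^{(1)}(6)] = 1/12 × (80.0000 − 12.0000) = 5.66667.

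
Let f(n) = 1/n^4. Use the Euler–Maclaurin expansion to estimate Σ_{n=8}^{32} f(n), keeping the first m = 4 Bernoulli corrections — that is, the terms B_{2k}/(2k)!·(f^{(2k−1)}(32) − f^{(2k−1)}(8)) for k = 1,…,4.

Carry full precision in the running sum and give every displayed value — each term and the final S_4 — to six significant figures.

S_4 ≈ 0.000773501

The integral term ∫_8^32 1/x^4 dx = 0.000640869.
Endpoint term: (f(8) + f(32))/2 = (0.000244141 + 9.53674e-07)/2 = 0.000122547.
Running total after boundary: 0.000763416.
k=1: B_{2}/(2)! × [f^{(1)}(32) − f^{(1)}(8)] = 1/12 × (-1.19209e-07 − (-0.000122070)) = 1.01626e-05.
Running total after k=1: 0.000773579.
k=2: B_{4}/(4)! × [f^{(3)}(32) − f^{(3)}(8)] = −1/720 × (-3.49246e-09 − (-5.72205e-05)) = -7.94680e-08.
Running total after k=2: 0.000773499.
k=3: B_{6}/(6)! × [f^{(5)}(32) − f^{(5)}(8)] = 1/30240 × (-1.90994e-10 − (-5.00679e-05)) = 1.65568e-09.
Running total after k=3: 0.000773501.
k=4: B_{8}/(8)! × [f^{(7)}(32) − f^{(7)}(8)] = −1/1209600 × (-1.67866e-11 − (-7.04080e-05)) = -5.82076e-11.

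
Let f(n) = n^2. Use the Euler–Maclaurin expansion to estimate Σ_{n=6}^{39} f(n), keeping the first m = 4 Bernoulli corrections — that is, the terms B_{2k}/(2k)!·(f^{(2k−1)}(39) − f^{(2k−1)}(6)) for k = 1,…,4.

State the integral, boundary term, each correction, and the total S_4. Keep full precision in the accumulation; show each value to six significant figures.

S_4 ≈ 20485.0

∫_6^39 x^2 dx evaluates to 19701.0.
½[f(6) + f(39)] = ½[36.0000 + 1521.00] = 778.500.
Running total after boundary: 20479.5.
Correction k=1: B_{2}/2! · (f^{(1)}(39) − f^{(1)}(6)) = 1/12 · (78.0000 − 12.0000) = 5.50000.
After k=1: 20485.0.
Correction k=2: B_{4}/4! · (f^{(3)}(39) − f^{(3)}(6)) = −1/720 · (0.00000 − 0.00000) = 0.00000.
After k=2: 20485.0.
Correction k=3: B_{6}/6! · (f^{(5)}(39) − f^{(5)}(6)) = 1/30240 · (0.00000 − 0.00000) = 0.00000.
After k=3: 20485.0.
Correction k=4: B_{8}/8! · (f^{(7)}(39) − f^{(7)}(6)) = −1/1209600 · (0.00000 − 0.00000) = 0.00000.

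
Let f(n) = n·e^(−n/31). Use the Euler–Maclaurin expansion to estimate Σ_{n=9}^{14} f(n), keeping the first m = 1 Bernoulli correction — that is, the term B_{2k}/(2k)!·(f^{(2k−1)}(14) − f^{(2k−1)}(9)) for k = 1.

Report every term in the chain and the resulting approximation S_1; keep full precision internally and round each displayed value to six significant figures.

The integral term ∫_9^14 x·e^(−x/31) dx = 39.4898.
Boundary: ½(f(9) + f(14)) = ½(6.73220 + 8.91241) = 7.82230.
Running total after boundary: 47.3121.
Order-1 term: 1/12 · (0.349104 − 0.530854) = -0.0151459.

S_1 ≈ 47.2970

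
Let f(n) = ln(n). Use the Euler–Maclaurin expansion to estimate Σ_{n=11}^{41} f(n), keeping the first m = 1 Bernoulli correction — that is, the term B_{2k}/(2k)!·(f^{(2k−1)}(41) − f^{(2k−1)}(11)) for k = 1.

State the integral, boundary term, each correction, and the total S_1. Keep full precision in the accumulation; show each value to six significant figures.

S_1 ≈ 98.9298

The integral term ∫_11^41 ln(x) dx = 95.8796.
Boundary: ½(f(11) + f(41)) = ½(2.39790 + 3.71357) = 3.05573.
Integral + boundary = 98.9353.
Order-1 term: 1/12 · (0.0243902 − 0.0909091) = -0.00554324.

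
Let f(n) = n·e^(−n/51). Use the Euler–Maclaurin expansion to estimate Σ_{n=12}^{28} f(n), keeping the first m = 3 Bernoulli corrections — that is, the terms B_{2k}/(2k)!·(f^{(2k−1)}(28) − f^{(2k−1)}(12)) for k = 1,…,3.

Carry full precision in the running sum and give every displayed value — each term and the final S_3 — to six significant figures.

Integral: ∫_12^28 x·e^(−x/51) dx = 212.546.
½[f(12) + f(28)] = ½[9.48406 + 16.1704] = 12.8273.
So far: 225.374.
Correction k=1: B_{2}/2! · (f^{(1)}(28) − f^{(1)}(12)) = 1/12 · (0.260448 − 0.604376) = -0.0286607.
Partial sum through k=1: 225.345.
Correction k=2: B_{4}/4! · (f^{(3)}(28) − f^{(3)}(12)) = −1/720 · (0.000544206 − 0.000840082) = 4.10939e-07.
Partial sum through k=2: 225.345.
Correction k=3: B_{6}/6! · (f^{(5)}(28) − f^{(5)}(12)) = 1/30240 · (3.79961e-07 − 5.56632e-07) = -5.84231e-12.

S_3 ≈ 225.345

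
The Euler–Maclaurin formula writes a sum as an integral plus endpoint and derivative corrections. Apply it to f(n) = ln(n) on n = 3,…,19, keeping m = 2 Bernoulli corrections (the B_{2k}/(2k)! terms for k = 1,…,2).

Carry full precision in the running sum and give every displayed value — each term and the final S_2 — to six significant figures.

∫_3^19 ln(x) dx evaluates to 36.6485.
Endpoint term: (f(3) + f(19))/2 = (1.09861 + 2.94444)/2 = 2.02153.
So far: 38.6700.
Correction k=1: B_{2}/2! · (f^{(1)}(19) − f^{(1)}(3)) = 1/12 · (0.0526316 − 0.333333) = -0.0233918.
Partial sum through k=1: 38.6466.
Correction k=2: B_{4}/4! · (f^{(3)}(19) − f^{(3)}(3)) = −1/720 · (0.000291588 − 0.0740741) = 0.000102476.

S_2 ≈ 38.6467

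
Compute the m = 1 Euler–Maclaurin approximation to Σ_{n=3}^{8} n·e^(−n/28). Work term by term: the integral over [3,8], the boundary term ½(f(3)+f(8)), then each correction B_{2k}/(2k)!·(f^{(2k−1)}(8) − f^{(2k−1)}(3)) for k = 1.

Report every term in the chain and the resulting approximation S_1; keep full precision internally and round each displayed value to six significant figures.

S_1 ≈ 26.6512

Integral: ∫_3^8 x·e^(−x/28) dx = 22.3198.
Boundary: ½(f(3) + f(8)) = ½(2.69519 + 6.01182) = 4.35351.
Integral + boundary = 26.6733.
Order-1 term: 1/12 · (0.536769 − 0.802140) = -0.0221142.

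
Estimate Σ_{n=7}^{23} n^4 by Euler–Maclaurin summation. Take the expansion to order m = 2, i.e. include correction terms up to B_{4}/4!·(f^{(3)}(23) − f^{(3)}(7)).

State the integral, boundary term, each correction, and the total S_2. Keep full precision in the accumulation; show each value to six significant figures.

S_2 ≈ 1.42897e+06

The integral term ∫_7^23 x^4 dx = 1.28391e+06.
Endpoint term: (f(7) + f(23))/2 = (2401.00 + 279841)/2 = 141121.
Running total after boundary: 1.42503e+06.
Correction k=1: B_{2}/2! · (f^{(1)}(23) − f^{(1)}(7)) = 1/12 · (48668.0 − 1372.00) = 3941.33.
Partial sum through k=1: 1.42897e+06.
Correction k=2: B_{4}/4! · (f^{(3)}(23) − f^{(3)}(7)) = −1/720 · (552.000 − 168.000) = -0.533333.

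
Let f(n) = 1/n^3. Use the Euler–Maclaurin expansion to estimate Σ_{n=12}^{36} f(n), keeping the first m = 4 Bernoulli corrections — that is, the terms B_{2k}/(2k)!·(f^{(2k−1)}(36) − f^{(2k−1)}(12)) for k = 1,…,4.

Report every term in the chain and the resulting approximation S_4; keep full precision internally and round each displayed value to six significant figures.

The integral term ∫_12^36 1/x^3 dx = 0.00308642.
½[f(12) + f(36)] = ½[0.000578704 + 2.14335e-05] = 0.000300069.
Running total after boundary: 0.00338649.
k=1: B_{2}/(2)! × [f^{(1)}(36) − f^{(1)}(12)] = 1/12 × (-1.78612e-06 − (-0.000144676)) = 1.19075e-05.
After k=1: 0.00339840.
k=2: B_{4}/(4)! × [f^{(3)}(36) − f^{(3)}(12)] = −1/720 × (-2.75636e-08 − (-2.00939e-05)) = -2.78699e-08.
After k=2: 0.00339837.
k=3: B_{6}/(6)! × [f^{(5)}(36) − f^{(5)}(12)] = 1/30240 × (-8.93265e-10 − (-5.86071e-06)) = 1.93777e-10.
After k=3: 0.00339837.
k=4: B_{8}/(8)! × [f^{(7)}(36) − f^{(7)}(12)] = −1/1209600 × (-4.96259e-11 − (-2.93036e-06)) = -2.42254e-12.

S_4 ≈ 0.00339837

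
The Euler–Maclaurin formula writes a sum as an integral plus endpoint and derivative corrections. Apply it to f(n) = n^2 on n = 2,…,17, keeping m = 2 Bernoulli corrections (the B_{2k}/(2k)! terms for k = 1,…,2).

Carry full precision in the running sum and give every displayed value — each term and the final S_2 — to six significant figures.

S_2 ≈ 1784.00

Integral: ∫_2^17 x^2 dx = 1635.00.
½[f(2) + f(17)] = ½[4.00000 + 289.000] = 146.500.
Integral + boundary = 1781.50.
k=1: B_{2}/(2)! × [f^{(1)}(17) − f^{(1)}(2)] = 1/12 × (34.0000 − 4.00000) = 2.50000.
After k=1: 1784.00.
k=2: B_{4}/(4)! × [f^{(3)}(17) − f^{(3)}(2)] = −1/720 × (0.00000 − 0.00000) = 0.00000.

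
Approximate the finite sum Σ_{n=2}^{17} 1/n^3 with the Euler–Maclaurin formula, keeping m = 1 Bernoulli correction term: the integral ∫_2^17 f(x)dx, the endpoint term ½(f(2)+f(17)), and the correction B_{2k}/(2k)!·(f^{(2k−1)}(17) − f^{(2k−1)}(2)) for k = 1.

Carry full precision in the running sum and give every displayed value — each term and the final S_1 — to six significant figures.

∫_2^17 1/x^3 dx evaluates to 0.123270.
Endpoint term: (f(2) + f(17))/2 = (0.125000 + 0.000203542)/2 = 0.0626018.
Integral + boundary = 0.185872.
Order-1 term: 1/12 · (-3.59191e-05 − (-0.187500)) = 0.0156220.

S_1 ≈ 0.201494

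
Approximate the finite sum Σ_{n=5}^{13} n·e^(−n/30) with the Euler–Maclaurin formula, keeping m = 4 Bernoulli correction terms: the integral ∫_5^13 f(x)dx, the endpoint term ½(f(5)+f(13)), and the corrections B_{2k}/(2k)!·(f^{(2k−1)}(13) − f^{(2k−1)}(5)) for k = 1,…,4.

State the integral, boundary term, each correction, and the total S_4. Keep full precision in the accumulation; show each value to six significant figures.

The integral term ∫_5^13 x·e^(−x/30) dx = 52.4416.
½[f(5) + f(13)] = ½[4.23241 + 8.42848] = 6.33044.
Integral + boundary = 58.7721.
k=1: B_{2}/(2)! × [f^{(1)}(13) − f^{(1)}(5)] = 1/12 × (0.367395 − 0.705401) = -0.0281672.
Running total after k=1: 58.7439.
k=2: B_{4}/(4)! × [f^{(3)}(13) − f^{(3)}(5)] = −1/720 × (0.00184898 − 0.00266485) = 1.13315e-06.
Running total after k=2: 58.7439.
k=3: B_{6}/(6)! × [f^{(5)}(13) − f^{(5)}(5)] = 1/30240 × (3.65527e-06 − 5.05102e-06) = -4.61557e-11.
Running total after k=3: 58.7439.
k=4: B_{8}/(8)! × [f^{(7)}(13) − f^{(7)}(5)] = −1/1209600 × (5.84014e-09 − 7.93456e-09) = 1.73150e-15.

S_4 ≈ 58.7439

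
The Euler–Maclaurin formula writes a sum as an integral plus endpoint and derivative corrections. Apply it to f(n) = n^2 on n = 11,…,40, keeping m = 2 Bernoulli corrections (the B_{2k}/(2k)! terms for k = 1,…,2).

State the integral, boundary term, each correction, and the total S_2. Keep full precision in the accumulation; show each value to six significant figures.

S_2 ≈ 21755.0

The integral term ∫_11^40 x^2 dx = 20889.7.
Boundary: ½(f(11) + f(40)) = ½(121.000 + 1600.00) = 860.500.
So far: 21750.2.
k=1: B_{2}/(2)! × [f^{(1)}(40) − f^{(1)}(11)] = 1/12 × (80.0000 − 22.0000) = 4.83333.
Running total after k=1: 21755.0.
k=2: B_{4}/(4)! × [f^{(3)}(40) − f^{(3)}(11)] = −1/720 × (0.00000 − 0.00000) = 0.00000.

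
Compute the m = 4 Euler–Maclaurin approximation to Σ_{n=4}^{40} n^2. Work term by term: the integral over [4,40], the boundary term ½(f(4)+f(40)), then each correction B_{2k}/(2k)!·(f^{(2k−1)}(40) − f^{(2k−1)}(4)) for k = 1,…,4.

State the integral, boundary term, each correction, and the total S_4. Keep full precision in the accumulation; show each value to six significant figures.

S_4 ≈ 22126.0

The integral term ∫_4^40 x^2 dx = 21312.0.
½[f(4) + f(40)] = ½[16.0000 + 1600.00] = 808.000.
Integral + boundary = 22120.0.
k=1: B_{2}/(2)! × [f^{(1)}(40) − f^{(1)}(4)] = 1/12 × (80.0000 − 8.00000) = 6.00000.
Partial sum through k=1: 22126.0.
k=2: B_{4}/(4)! × [f^{(3)}(40) − f^{(3)}(4)] = −1/720 × (0.00000 − 0.00000) = 0.00000.
Partial sum through k=2: 22126.0.
k=3: B_{6}/(6)! × [f^{(5)}(40) − f^{(5)}(4)] = 1/30240 × (0.00000 − 0.00000) = 0.00000.
Partial sum through k=3: 22126.0.
k=4: B_{8}/(8)! × [f^{(7)}(40) − f^{(7)}(4)] = −1/1209600 × (0.00000 − 0.00000) = 0.00000.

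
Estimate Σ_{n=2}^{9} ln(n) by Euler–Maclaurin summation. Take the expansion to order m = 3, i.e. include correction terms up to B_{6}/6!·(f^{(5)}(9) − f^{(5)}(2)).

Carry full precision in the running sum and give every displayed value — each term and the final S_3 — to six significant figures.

S_3 ≈ 12.8018

The integral term ∫_2^9 ln(x) dx = 11.3887.
Boundary: ½(f(2) + f(9)) = ½(0.693147 + 2.19722) = 1.44519.
So far: 12.8339.
Order-1 term: 1/12 · (0.111111 − 0.500000) = -0.0324074.
After k=1: 12.8015.
Order-2 term: −1/720 · (0.00274348 − 0.250000) = 0.000343412.
After k=2: 12.8018.
Order-3 term: 1/30240 · (0.000406442 − 0.750000) = -2.47881e-05.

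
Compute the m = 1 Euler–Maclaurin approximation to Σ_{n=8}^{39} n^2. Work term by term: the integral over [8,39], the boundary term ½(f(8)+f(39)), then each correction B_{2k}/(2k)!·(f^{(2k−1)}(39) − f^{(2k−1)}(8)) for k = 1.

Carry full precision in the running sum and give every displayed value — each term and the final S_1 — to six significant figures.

∫_8^39 x^2 dx evaluates to 19602.3.
Endpoint term: (f(8) + f(39))/2 = (64.0000 + 1521.00)/2 = 792.500.
So far: 20394.8.
Order-1 term: 1/12 · (78.0000 − 16.0000) = 5.16667.

S_1 ≈ 20400.0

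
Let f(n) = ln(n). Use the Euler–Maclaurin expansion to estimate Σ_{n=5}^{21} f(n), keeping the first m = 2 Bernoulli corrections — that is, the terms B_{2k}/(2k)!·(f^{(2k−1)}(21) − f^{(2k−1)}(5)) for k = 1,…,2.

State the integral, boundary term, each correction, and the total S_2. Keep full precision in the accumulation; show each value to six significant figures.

∫_5^21 ln(x) dx evaluates to 39.8878.
Boundary: ½(f(5) + f(21)) = ½(1.60944 + 3.04452) = 2.32698.
Integral + boundary = 42.2148.
Correction k=1: B_{2}/2! · (f^{(1)}(21) − f^{(1)}(5)) = 1/12 · (0.0476190 − 0.200000) = -0.0126984.
After k=1: 42.2021.
Correction k=2: B_{4}/4! · (f^{(3)}(21) − f^{(3)}(5)) = −1/720 · (0.000215959 − 0.0160000) = 2.19223e-05.

S_2 ≈ 42.2021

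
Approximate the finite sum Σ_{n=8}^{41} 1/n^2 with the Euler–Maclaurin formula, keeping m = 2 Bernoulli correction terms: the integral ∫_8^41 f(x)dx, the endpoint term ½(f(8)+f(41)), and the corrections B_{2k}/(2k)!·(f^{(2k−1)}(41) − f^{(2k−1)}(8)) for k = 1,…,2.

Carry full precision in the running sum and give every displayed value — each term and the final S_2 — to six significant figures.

S_2 ≈ 0.109042

Integral: ∫_8^41 1/x^2 dx = 0.100610.
½[f(8) + f(41)] = ½[0.0156250 + 0.000594884] = 0.00810994.
Integral + boundary = 0.108720.
k=1: B_{2}/(2)! × [f^{(1)}(41) − f^{(1)}(8)] = 1/12 × (-2.90187e-05 − (-0.00390625)) = 0.000323103.
Partial sum through k=1: 0.109043.
k=2: B_{4}/(4)! × [f^{(3)}(41) − f^{(3)}(8)] = −1/720 × (-2.07153e-07 − (-0.000732422)) = -1.01696e-06.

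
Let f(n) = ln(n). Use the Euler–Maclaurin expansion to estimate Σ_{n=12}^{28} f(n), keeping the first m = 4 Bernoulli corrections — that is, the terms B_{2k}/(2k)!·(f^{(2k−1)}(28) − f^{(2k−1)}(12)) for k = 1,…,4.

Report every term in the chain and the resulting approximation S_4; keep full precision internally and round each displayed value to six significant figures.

The integral term ∫_12^28 ln(x) dx = 47.4828.
Boundary: ½(f(12) + f(28)) = ½(2.48491 + 3.33220) = 2.90856.
Running total after boundary: 50.3914.
k=1: B_{2}/(2)! × [f^{(1)}(28) − f^{(1)}(12)] = 1/12 × (0.0357143 − 0.0833333) = -0.00396825.
After k=1: 50.3874.
k=2: B_{4}/(4)! × [f^{(3)}(28) − f^{(3)}(12)] = −1/720 × (9.11079e-05 − 0.00115741) = 1.48097e-06.
After k=2: 50.3874.
k=3: B_{6}/(6)! × [f^{(5)}(28) − f^{(5)}(12)] = 1/30240 × (1.39451e-06 − 9.64506e-05) = -3.14339e-09.
After k=3: 50.3874.
k=4: B_{8}/(8)! × [f^{(7)}(28) − f^{(7)}(12)] = −1/1209600 × (5.33613e-08 − 2.00939e-05) = 1.65679e-11.

S_4 ≈ 50.3874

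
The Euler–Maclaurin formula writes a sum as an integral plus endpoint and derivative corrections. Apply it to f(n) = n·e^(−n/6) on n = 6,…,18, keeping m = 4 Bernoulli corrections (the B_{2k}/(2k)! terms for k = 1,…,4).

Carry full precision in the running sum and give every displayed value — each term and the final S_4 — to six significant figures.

S_4 ≈ 20.8614

∫_6^18 x·e^(−x/6) dx evaluates to 19.3180.
Boundary: ½(f(6) + f(18)) = ½(2.20728 + 0.896167) = 1.55172.
So far: 20.8697.
k=1: B_{2}/(2)! × [f^{(1)}(18) − f^{(1)}(6)] = 1/12 × (-0.0995741 − 0.00000) = -0.00829784.
Partial sum through k=1: 20.8614.
k=2: B_{4}/(4)! × [f^{(3)}(18) − f^{(3)}(6)] = −1/720 × (0.00000 − 0.0204377) = 2.83858e-05.
Partial sum through k=2: 20.8614.
k=3: B_{6}/(6)! × [f^{(5)}(18) − f^{(5)}(6)] = 1/30240 × (7.68319e-05 − 0.00113543) = -3.50066e-08.
Partial sum through k=3: 20.8614.
k=4: B_{8}/(8)! × [f^{(7)}(18) − f^{(7)}(6)] = −1/1209600 × (4.26844e-06 − 4.73096e-05) = 3.55830e-11.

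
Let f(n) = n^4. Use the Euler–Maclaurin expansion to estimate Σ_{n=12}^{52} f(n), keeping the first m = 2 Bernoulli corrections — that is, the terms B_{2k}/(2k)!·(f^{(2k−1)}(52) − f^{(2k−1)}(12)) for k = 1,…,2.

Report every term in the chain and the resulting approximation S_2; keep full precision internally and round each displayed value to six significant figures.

∫_12^52 x^4 dx evaluates to 7.59910e+07.
½[f(12) + f(52)] = ½[20736.0 + 7.31162e+06] = 3.66618e+06.
Integral + boundary = 7.96572e+07.
Correction k=1: B_{2}/2! · (f^{(1)}(52) − f^{(1)}(12)) = 1/12 · (562432 − 6912.00) = 46293.3.
Running total after k=1: 7.97035e+07.
Correction k=2: B_{4}/4! · (f^{(3)}(52) − f^{(3)}(12)) = −1/720 · (1248.00 − 288.000) = -1.33333.

S_2 ≈ 7.97035e+07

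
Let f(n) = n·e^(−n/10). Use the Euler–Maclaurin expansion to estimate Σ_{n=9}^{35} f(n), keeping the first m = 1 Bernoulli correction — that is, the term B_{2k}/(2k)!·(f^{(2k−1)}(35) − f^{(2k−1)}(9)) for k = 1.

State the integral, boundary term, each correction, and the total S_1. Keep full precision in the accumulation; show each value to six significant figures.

The integral term ∫_9^35 x·e^(−x/10) dx = 63.6594.
Boundary: ½(f(9) + f(35)) = ½(3.65913 + 1.05691) = 2.35802.
So far: 66.0174.
k=1: B_{2}/(2)! × [f^{(1)}(35) − f^{(1)}(9)] = 1/12 × (-0.0754935 − 0.0406570) = -0.00967920.

S_1 ≈ 66.0078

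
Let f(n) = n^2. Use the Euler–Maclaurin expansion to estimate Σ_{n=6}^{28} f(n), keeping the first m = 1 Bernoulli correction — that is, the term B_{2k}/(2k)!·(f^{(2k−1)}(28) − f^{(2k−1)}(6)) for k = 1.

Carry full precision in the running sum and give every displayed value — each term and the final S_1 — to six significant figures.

The integral term ∫_6^28 x^2 dx = 7245.33.
Endpoint term: (f(6) + f(28))/2 = (36.0000 + 784.000)/2 = 410.000.
So far: 7655.33.
Correction k=1: B_{2}/2! · (f^{(1)}(28) − f^{(1)}(6)) = 1/12 · (56.0000 − 12.0000) = 3.66667.

S_1 ≈ 7659.00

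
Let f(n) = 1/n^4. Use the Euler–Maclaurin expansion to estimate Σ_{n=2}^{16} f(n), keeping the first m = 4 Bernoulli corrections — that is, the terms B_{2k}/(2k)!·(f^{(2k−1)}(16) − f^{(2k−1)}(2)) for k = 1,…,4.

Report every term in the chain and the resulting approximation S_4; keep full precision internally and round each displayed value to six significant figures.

S_4 ≈ 0.0821471

∫_2^16 1/x^4 dx evaluates to 0.0415853.
Boundary: ½(f(2) + f(16)) = ½(0.0625000 + 1.52588e-05) = 0.0312576.
So far: 0.0728429.
Order-1 term: 1/12 · (-3.81470e-06 − (-0.125000)) = 0.0104163.
After k=1: 0.0832593.
Order-2 term: −1/720 · (-4.47035e-07 − (-0.937500)) = -0.00130208.
After k=2: 0.0819572.
Order-3 term: 1/30240 · (-9.77889e-08 − (-13.1250)) = 0.000434028.
After k=3: 0.0823912.
Order-4 term: −1/1209600 · (-3.43789e-08 − (-295.312)) = -0.000244141.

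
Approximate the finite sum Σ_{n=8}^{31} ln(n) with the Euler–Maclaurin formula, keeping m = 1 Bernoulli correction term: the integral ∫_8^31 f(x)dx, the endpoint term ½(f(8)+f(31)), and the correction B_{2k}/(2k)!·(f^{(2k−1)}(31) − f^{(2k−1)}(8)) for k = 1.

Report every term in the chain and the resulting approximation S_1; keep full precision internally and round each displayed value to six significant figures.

S_1 ≈ 69.5671

∫_8^31 ln(x) dx evaluates to 66.8181.
Boundary: ½(f(8) + f(31)) = ½(2.07944 + 3.43399) = 2.75671.
So far: 69.5748.
k=1: B_{2}/(2)! × [f^{(1)}(31) − f^{(1)}(8)] = 1/12 × (0.0322581 − 0.125000) = -0.00772849.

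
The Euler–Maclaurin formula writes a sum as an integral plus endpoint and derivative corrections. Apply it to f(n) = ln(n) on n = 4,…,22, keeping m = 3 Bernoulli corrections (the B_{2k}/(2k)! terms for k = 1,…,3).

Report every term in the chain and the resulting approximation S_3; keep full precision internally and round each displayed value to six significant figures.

∫_4^22 ln(x) dx evaluates to 44.4578.
Endpoint term: (f(4) + f(22))/2 = (1.38629 + 3.09104)/2 = 2.23867.
So far: 46.6964.
k=1: B_{2}/(2)! × [f^{(1)}(22) − f^{(1)}(4)] = 1/12 × (0.0454545 − 0.250000) = -0.0170455.
After k=1: 46.6794.
k=2: B_{4}/(4)! × [f^{(3)}(22) − f^{(3)}(4)] = −1/720 × (0.000187829 − 0.0312500) = 4.31419e-05.
After k=2: 46.6794.
k=3: B_{6}/(6)! × [f^{(5)}(22) − f^{(5)}(4)] = 1/30240 × (4.65691e-06 − 0.0234375) = -7.74896e-07.

S_3 ≈ 46.6794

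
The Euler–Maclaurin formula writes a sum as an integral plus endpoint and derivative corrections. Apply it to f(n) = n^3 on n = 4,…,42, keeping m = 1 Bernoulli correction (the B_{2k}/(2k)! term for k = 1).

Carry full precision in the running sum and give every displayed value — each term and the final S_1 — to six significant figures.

S_1 ≈ 815373

Integral: ∫_4^42 x^3 dx = 777860.
Endpoint term: (f(4) + f(42))/2 = (64.0000 + 74088.0)/2 = 37076.0.
So far: 814936.
k=1: B_{2}/(2)! × [f^{(1)}(42) − f^{(1)}(4)] = 1/12 × (5292.00 − 48.0000) = 437.000.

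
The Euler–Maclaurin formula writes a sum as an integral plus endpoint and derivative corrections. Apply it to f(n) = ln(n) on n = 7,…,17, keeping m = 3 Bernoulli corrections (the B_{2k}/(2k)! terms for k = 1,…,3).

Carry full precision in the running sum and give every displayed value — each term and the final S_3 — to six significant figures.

The integral term ∫_7^17 ln(x) dx = 24.5433.
Endpoint term: (f(7) + f(17))/2 = (1.94591 + 2.83321)/2 = 2.38956.
Integral + boundary = 26.9328.
k=1: B_{2}/(2)! × [f^{(1)}(17) − f^{(1)}(7)] = 1/12 × (0.0588235 − 0.142857) = -0.00700280.
After k=1: 26.9258.
k=2: B_{4}/(4)! × [f^{(3)}(17) − f^{(3)}(7)] = −1/720 × (0.000407083 − 0.00583090) = 7.53308e-06.
After k=2: 26.9258.
k=3: B_{6}/(6)! × [f^{(5)}(17) − f^{(5)}(7)] = 1/30240 × (1.69031e-05 − 0.00142798) = -4.66625e-08.

S_3 ≈ 26.9258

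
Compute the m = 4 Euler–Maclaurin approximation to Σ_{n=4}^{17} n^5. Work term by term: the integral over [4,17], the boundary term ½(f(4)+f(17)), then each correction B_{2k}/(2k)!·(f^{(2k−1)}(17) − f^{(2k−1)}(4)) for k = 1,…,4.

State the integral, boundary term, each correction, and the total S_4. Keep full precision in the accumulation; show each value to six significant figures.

Integral: ∫_4^17 x^5 dx = 4.02225e+06.
Boundary: ½(f(4) + f(17)) = ½(1024.00 + 1.41986e+06) = 710440.
Running total after boundary: 4.73269e+06.
Correction k=1: B_{2}/2! · (f^{(1)}(17) − f^{(1)}(4)) = 1/12 · (417605 − 1280.00) = 34693.8.
Partial sum through k=1: 4.76738e+06.
Correction k=2: B_{4}/4! · (f^{(3)}(17) − f^{(3)}(4)) = −1/720 · (17340.0 − 960.000) = -22.7500.
Partial sum through k=2: 4.76736e+06.
Correction k=3: B_{6}/6! · (f^{(5)}(17) − f^{(5)}(4)) = 1/30240 · (120.000 − 120.000) = 0.00000.
Partial sum through k=3: 4.76736e+06.
Correction k=4: B_{8}/8! · (f^{(7)}(17) − f^{(7)}(4)) = −1/1209600 · (0.00000 − 0.00000) = 0.00000.

S_4 ≈ 4.76736e+06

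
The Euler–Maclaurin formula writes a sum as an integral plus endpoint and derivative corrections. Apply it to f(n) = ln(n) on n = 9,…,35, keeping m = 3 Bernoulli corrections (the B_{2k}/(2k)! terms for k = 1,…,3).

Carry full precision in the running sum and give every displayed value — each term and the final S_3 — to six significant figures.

The integral term ∫_9^35 ln(x) dx = 78.6622.
½[f(9) + f(35)] = ½[2.19722 + 3.55535] = 2.87629.
Integral + boundary = 81.5384.
k=1: B_{2}/(2)! × [f^{(1)}(35) − f^{(1)}(9)] = 1/12 × (0.0285714 − 0.111111) = -0.00687831.
After k=1: 81.5316.
k=2: B_{4}/(4)! × [f^{(3)}(35) − f^{(3)}(9)] = −1/720 × (4.66472e-05 − 0.00274348) = 3.74561e-06.
After k=2: 81.5316.
k=3: B_{6}/(6)! × [f^{(5)}(35) − f^{(5)}(9)] = 1/30240 × (4.56952e-07 − 0.000406442) = -1.34254e-08.

S_3 ≈ 81.5316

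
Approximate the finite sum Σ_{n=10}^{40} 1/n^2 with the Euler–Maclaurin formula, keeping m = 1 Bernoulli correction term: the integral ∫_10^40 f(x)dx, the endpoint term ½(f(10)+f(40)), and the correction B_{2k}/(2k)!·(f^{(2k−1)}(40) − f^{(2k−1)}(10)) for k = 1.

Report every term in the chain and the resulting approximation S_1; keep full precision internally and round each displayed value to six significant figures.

The integral term ∫_10^40 1/x^2 dx = 0.0750000.
½[f(10) + f(40)] = ½[0.0100000 + 0.000625000] = 0.00531250.
So far: 0.0803125.
Correction k=1: B_{2}/2! · (f^{(1)}(40) − f^{(1)}(10)) = 1/12 · (-3.12500e-05 − (-0.00200000)) = 0.000164063.

S_1 ≈ 0.0804766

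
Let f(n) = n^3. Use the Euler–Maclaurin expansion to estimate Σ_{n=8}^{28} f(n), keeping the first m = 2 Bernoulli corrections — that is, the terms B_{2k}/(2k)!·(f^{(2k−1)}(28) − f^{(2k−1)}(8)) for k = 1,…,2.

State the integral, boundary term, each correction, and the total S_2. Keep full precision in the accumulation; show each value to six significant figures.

The integral term ∫_8^28 x^3 dx = 152640.
Boundary: ½(f(8) + f(28)) = ½(512.000 + 21952.0) = 11232.0.
So far: 163872.
k=1: B_{2}/(2)! × [f^{(1)}(28) − f^{(1)}(8)] = 1/12 × (2352.00 − 192.000) = 180.000.
After k=1: 164052.
k=2: B_{4}/(4)! × [f^{(3)}(28) − f^{(3)}(8)] = −1/720 × (6.00000 − 6.00000) = 0.00000.

S_2 ≈ 164052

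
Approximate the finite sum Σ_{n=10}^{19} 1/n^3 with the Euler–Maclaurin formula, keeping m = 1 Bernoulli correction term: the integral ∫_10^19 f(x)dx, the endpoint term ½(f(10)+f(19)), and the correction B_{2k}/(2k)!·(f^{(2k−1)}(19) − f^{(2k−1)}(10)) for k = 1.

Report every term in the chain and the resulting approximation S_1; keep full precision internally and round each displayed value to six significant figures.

S_1 ≈ 0.00421094

∫_10^19 1/x^3 dx evaluates to 0.00361496.
Boundary: ½(f(10) + f(19)) = ½(0.00100000 + 0.000145794) = 0.000572897.
Running total after boundary: 0.00418786.
Correction k=1: B_{2}/2! · (f^{(1)}(19) − f^{(1)}(10)) = 1/12 · (-2.30201e-05 − (-0.000300000)) = 2.30817e-05.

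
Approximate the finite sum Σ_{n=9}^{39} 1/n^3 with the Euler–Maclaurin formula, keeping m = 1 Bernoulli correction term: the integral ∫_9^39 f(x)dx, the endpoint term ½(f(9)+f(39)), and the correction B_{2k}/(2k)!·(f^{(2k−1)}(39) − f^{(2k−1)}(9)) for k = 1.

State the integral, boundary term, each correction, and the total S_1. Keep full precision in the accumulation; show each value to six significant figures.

S_1 ≈ 0.00657640

Integral: ∫_9^39 1/x^3 dx = 0.00584411.
½[f(9) + f(39)] = ½[0.00137174 + 1.68580e-05] = 0.000694300.
Running total after boundary: 0.00653841.
Correction k=1: B_{2}/2! · (f^{(1)}(39) − f^{(1)}(9)) = 1/12 · (-1.29677e-06 − (-0.000457247)) = 3.79959e-05.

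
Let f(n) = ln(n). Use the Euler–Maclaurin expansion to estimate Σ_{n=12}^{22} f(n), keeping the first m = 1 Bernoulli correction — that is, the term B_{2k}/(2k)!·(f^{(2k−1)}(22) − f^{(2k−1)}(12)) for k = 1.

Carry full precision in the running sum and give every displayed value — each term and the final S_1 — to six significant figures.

S_1 ≈ 30.9689

The integral term ∫_12^22 ln(x) dx = 28.1841.
Boundary: ½(f(12) + f(22)) = ½(2.48491 + 3.09104) = 2.78797.
Integral + boundary = 30.9720.
Correction k=1: B_{2}/2! · (f^{(1)}(22) − f^{(1)}(12)) = 1/12 · (0.0454545 − 0.0833333) = -0.00315657.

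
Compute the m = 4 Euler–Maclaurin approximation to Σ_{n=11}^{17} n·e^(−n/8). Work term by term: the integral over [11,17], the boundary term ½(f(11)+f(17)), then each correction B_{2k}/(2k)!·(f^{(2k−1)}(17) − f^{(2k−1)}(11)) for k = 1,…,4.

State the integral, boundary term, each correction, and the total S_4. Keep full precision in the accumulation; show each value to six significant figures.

S_4 ≈ 16.9475

The integral term ∫_11^17 x·e^(−x/8) dx = 14.5450.
½[f(11) + f(17)] = ½[2.78124 + 2.03036] = 2.40580.
Running total after boundary: 16.9508.
Order-1 term: 1/12 · (-0.134362 − (-0.0948148)) = -0.00329560.
Partial sum through k=1: 16.9475.
Order-2 term: −1/720 · (0.00163287 − 0.00641976) = 6.64845e-06.
Partial sum through k=2: 16.9475.
Order-3 term: 1/30240 · (8.38305e-05 − 0.000223766) = -4.62748e-09.
Partial sum through k=3: 16.9475.
Order-4 term: −1/1209600 · (2.22105e-06 − 5.42535e-06) = 2.64905e-12.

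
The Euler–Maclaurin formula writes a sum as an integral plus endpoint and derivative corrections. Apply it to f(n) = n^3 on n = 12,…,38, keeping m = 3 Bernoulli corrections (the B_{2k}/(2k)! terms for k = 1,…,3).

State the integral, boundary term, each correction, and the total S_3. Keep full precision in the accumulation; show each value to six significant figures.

S_3 ≈ 544725

Integral: ∫_12^38 x^3 dx = 516100.
Boundary: ½(f(12) + f(38)) = ½(1728.00 + 54872.0) = 28300.0.
Running total after boundary: 544400.
k=1: B_{2}/(2)! × [f^{(1)}(38) − f^{(1)}(12)] = 1/12 × (4332.00 − 432.000) = 325.000.
Running total after k=1: 544725.
k=2: B_{4}/(4)! × [f^{(3)}(38) − f^{(3)}(12)] = −1/720 × (6.00000 − 6.00000) = 0.00000.
Running total after k=2: 544725.
k=3: B_{6}/(6)! × [f^{(5)}(38) − f^{(5)}(12)] = 1/30240 × (0.00000 − 0.00000) = 0.00000.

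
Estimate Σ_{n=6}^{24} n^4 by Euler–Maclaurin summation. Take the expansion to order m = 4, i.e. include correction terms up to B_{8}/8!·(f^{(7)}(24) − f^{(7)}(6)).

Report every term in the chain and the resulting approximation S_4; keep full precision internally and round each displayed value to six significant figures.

Integral: ∫_6^24 x^4 dx = 1.59097e+06.
Endpoint term: (f(6) + f(24))/2 = (1296.00 + 331776)/2 = 166536.
So far: 1.75751e+06.
Correction k=1: B_{2}/2! · (f^{(1)}(24) − f^{(1)}(6)) = 1/12 · (55296.0 − 864.000) = 4536.00.
After k=1: 1.76204e+06.
Correction k=2: B_{4}/4! · (f^{(3)}(24) − f^{(3)}(6)) = −1/720 · (576.000 − 144.000) = -0.600000.
After k=2: 1.76204e+06.
Correction k=3: B_{6}/6! · (f^{(5)}(24) − f^{(5)}(6)) = 1/30240 · (0.00000 − 0.00000) = 0.00000.
After k=3: 1.76204e+06.
Correction k=4: B_{8}/8! · (f^{(7)}(24) − f^{(7)}(6)) = −1/1209600 · (0.00000 − 0.00000) = 0.00000.

S_4 ≈ 1.76204e+06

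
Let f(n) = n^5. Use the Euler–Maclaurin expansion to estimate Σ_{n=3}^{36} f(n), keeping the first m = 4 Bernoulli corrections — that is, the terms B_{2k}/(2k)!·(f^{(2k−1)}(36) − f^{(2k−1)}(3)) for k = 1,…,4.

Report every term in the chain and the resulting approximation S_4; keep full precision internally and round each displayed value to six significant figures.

S_4 ≈ 3.93730e+08

∫_3^36 x^5 dx evaluates to 3.62797e+08.
Endpoint term: (f(3) + f(36))/2 = (243.000 + 6.04662e+07)/2 = 3.02332e+07.
Integral + boundary = 3.93030e+08.
Order-1 term: 1/12 · (8.39808e+06 − 405.000) = 699806.
After k=1: 3.93730e+08.
Order-2 term: −1/720 · (77760.0 − 540.000) = -107.250.
After k=2: 3.93730e+08.
Order-3 term: 1/30240 · (120.000 − 120.000) = 0.00000.
After k=3: 3.93730e+08.
Order-4 term: −1/1209600 · (0.00000 − 0.00000) = 0.00000.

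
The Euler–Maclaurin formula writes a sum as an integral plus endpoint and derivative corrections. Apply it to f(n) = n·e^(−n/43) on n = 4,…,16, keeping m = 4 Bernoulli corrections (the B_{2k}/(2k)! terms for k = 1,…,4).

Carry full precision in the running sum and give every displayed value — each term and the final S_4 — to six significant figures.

S_4 ≈ 100.054

∫_4^16 x·e^(−x/43) dx evaluates to 92.7502.
½[f(4) + f(16)] = ½[3.64469 + 11.0286] = 7.33667.
Integral + boundary = 100.087.
Correction k=1: B_{2}/2! · (f^{(1)}(16) − f^{(1)}(4)) = 1/12 · (0.432810 − 0.826412) = -0.0328002.
Partial sum through k=1: 100.054.
Correction k=2: B_{4}/4! · (f^{(3)}(16) − f^{(3)}(4)) = −1/720 · (0.000979659 − 0.00143253) = 6.28993e-07.
Partial sum through k=2: 100.054.
Correction k=3: B_{6}/6! · (f^{(5)}(16) − f^{(5)}(4)) = 1/30240 · (9.33067e-07 − 1.30780e-06) = -1.23919e-11.
Partial sum through k=3: 100.054.
Correction k=4: B_{8}/8! · (f^{(7)}(16) − f^{(7)}(4)) = −1/1209600 · (7.22716e-10 − 9.95584e-10) = 2.25585e-16.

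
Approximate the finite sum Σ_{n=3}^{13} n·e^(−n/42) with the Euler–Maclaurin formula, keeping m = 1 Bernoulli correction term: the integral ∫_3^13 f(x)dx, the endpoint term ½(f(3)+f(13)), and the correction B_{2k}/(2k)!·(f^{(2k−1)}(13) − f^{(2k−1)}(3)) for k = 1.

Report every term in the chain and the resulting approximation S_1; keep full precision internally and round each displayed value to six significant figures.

S_1 ≈ 70.7756

The integral term ∫_3^13 x·e^(−x/42) dx = 64.6392.
Boundary: ½(f(3) + f(13)) = ½(2.79319 + 9.53935) = 6.16627.
Integral + boundary = 70.8055.
Correction k=1: B_{2}/2! · (f^{(1)}(13) − f^{(1)}(3)) = 1/12 · (0.506669 − 0.864558) = -0.0298241.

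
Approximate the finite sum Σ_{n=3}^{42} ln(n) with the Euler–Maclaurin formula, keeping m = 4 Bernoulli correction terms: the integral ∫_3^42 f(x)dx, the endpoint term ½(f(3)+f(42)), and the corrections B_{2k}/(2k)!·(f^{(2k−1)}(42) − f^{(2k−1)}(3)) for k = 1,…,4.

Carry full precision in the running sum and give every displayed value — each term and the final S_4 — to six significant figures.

Integral: ∫_3^42 ln(x) dx = 114.686.
Boundary: ½(f(3) + f(42)) = ½(1.09861 + 3.73767) = 2.41814.
So far: 117.104.
Correction k=1: B_{2}/2! · (f^{(1)}(42) − f^{(1)}(3)) = 1/12 · (0.0238095 − 0.333333) = -0.0257937.
Partial sum through k=1: 117.079.
Correction k=2: B_{4}/4! · (f^{(3)}(42) − f^{(3)}(3)) = −1/720 · (2.69949e-05 − 0.0740741) = 0.000102843.
Partial sum through k=2: 117.079.
Correction k=3: B_{6}/6! · (f^{(5)}(42) − f^{(5)}(3)) = 1/30240 · (1.83639e-07 − 0.0987654) = -3.26605e-06.
Partial sum through k=3: 117.079.
Correction k=4: B_{8}/8! · (f^{(7)}(42) − f^{(7)}(3)) = −1/1209600 · (3.12311e-09 − 0.329218) = 2.72171e-07.

S_4 ≈ 117.079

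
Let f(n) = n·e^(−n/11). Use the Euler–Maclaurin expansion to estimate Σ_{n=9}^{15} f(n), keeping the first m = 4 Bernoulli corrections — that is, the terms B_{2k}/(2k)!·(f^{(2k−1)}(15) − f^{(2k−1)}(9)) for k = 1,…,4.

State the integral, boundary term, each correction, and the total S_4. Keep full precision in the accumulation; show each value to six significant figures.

Integral: ∫_9^15 x·e^(−x/11) dx = 23.9328.
Boundary: ½(f(9) + f(15)) = ½(3.97110 + 3.83594) = 3.90352.
Integral + boundary = 27.8363.
Order-1 term: 1/12 · (-0.0929924 − 0.0802242) = -0.0144347.
After k=1: 27.8218.
Order-2 term: −1/720 · (0.00345840 − 0.00795612) = 6.24684e-06.
After k=2: 27.8218.
Order-3 term: 1/30240 · (6.35151e-05 − 0.000126027) = -2.06718e-09.
After k=3: 27.8218.
Order-4 term: −1/1209600 · (8.13623e-07 − 1.53967e-06) = 6.00239e-13.

S_4 ≈ 27.8218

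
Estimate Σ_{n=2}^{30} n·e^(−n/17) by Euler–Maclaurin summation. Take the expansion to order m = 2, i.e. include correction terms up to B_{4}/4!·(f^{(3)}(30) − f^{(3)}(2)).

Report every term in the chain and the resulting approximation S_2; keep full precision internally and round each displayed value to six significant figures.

S_2 ≈ 153.713

Integral: ∫_2^30 x·e^(−x/17) dx = 150.332.
½[f(2) + f(30)] = ½[1.77802 + 5.13711] = 3.45757.
Running total after boundary: 153.789.
Order-1 term: 1/12 · (-0.130946 − 0.784420) = -0.0762805.
After k=1: 153.713.
Order-2 term: −1/720 · (0.000731932 − 0.00886657) = 1.12981e-05.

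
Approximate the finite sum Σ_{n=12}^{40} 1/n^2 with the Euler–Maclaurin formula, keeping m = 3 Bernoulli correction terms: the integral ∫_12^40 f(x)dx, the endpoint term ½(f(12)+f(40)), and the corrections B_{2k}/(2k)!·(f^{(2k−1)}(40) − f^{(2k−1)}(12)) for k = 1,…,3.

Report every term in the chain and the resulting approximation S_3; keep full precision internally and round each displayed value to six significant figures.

S_3 ≈ 0.0622118

∫_12^40 1/x^2 dx evaluates to 0.0583333.
Endpoint term: (f(12) + f(40))/2 = (0.00694444 + 0.000625000)/2 = 0.00378472.
Integral + boundary = 0.0621181.
Correction k=1: B_{2}/2! · (f^{(1)}(40) − f^{(1)}(12)) = 1/12 · (-3.12500e-05 − (-0.00115741)) = 9.38465e-05.
Running total after k=1: 0.0622119.
Correction k=2: B_{4}/4! · (f^{(3)}(40) − f^{(3)}(12)) = −1/720 · (-2.34375e-07 − (-9.64506e-05)) = -1.33634e-07.
Running total after k=2: 0.0622118.
Correction k=3: B_{6}/6! · (f^{(5)}(40) − f^{(5)}(12)) = 1/30240 · (-4.39453e-09 − (-2.00939e-05)) = 6.64335e-10.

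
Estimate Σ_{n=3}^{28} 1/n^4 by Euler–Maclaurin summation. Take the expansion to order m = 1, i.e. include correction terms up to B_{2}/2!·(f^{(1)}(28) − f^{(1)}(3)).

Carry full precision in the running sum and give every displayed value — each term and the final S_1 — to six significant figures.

S_1 ≈ 0.0198759

∫_3^28 1/x^4 dx evaluates to 0.0123305.
Endpoint term: (f(3) + f(28))/2 = (0.0123457 + 1.62693e-06)/2 = 0.00617365.
Integral + boundary = 0.0185041.
k=1: B_{2}/(2)! × [f^{(1)}(28) − f^{(1)}(3)] = 1/12 × (-2.32418e-07 − (-0.0164609)) = 0.00137172.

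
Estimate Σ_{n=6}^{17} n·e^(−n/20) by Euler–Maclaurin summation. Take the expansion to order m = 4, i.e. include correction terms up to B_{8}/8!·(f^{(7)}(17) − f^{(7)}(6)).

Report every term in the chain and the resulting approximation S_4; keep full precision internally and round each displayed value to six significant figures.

Integral: ∫_6^17 x·e^(−x/20) dx = 68.9384.
Boundary: ½(f(6) + f(17)) = ½(4.44491 + 7.26605) = 5.85548.
So far: 74.7939.
Correction k=1: B_{2}/2! · (f^{(1)}(17) − f^{(1)}(6)) = 1/12 · (0.0641122 − 0.518573) = -0.0378717.
Running total after k=1: 74.7560.
Correction k=2: B_{4}/4! · (f^{(3)}(17) − f^{(3)}(6)) = −1/720 · (0.00229736 − 0.00500052) = 3.75440e-06.
Running total after k=2: 74.7560.
Correction k=3: B_{6}/6! · (f^{(5)}(17) − f^{(5)}(6)) = 1/30240 · (1.10861e-05 − 2.17615e-05) = -3.53024e-10.
Running total after k=3: 74.7560.
Correction k=4: B_{8}/8! · (f^{(7)}(17) − f^{(7)}(6)) = −1/1209600 · (4.10719e-08 − 7.75544e-08) = 3.01608e-14.

S_4 ≈ 74.7560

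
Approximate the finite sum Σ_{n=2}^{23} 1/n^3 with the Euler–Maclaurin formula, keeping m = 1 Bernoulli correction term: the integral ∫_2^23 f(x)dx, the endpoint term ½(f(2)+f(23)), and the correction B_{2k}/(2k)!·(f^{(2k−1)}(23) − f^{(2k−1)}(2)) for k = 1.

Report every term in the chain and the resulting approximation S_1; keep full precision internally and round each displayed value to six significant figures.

S_1 ≈ 0.202220

∫_2^23 1/x^3 dx evaluates to 0.124055.
Boundary: ½(f(2) + f(23)) = ½(0.125000 + 8.21895e-05) = 0.0625411.
So far: 0.186596.
Correction k=1: B_{2}/2! · (f^{(1)}(23) − f^{(1)}(2)) = 1/12 · (-1.07204e-05 − (-0.187500)) = 0.0156241.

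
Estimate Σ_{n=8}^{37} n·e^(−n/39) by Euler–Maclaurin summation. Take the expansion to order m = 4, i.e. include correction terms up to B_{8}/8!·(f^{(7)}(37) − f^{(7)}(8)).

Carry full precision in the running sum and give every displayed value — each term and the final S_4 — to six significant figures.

S_4 ≈ 355.656

Integral: ∫_8^37 x·e^(−x/39) dx = 345.286.
Boundary: ½(f(8) + f(37)) = ½(6.51634 + 14.3278) = 10.4221.
So far: 355.708.
k=1: B_{2}/(2)! × [f^{(1)}(37) − f^{(1)}(8)] = 1/12 × (0.0198583 − 0.647457) = -0.0522999.
Running total after k=1: 355.656.
k=2: B_{4}/(4)! × [f^{(3)}(37) − f^{(3)}(8)] = −1/720 × (0.000522244 − 0.00149674) = 1.35347e-06.
Running total after k=2: 355.656.
k=3: B_{6}/(6)! × [f^{(5)}(37) − f^{(5)}(8)] = 1/30240 × (6.78127e-07 − 1.68823e-06) = -3.34030e-11.
Running total after k=3: 355.656.
k=4: B_{8}/(8)! × [f^{(7)}(37) − f^{(7)}(8)] = −1/1209600 × (6.65943e-10 − 1.57292e-09) = 7.49819e-16.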